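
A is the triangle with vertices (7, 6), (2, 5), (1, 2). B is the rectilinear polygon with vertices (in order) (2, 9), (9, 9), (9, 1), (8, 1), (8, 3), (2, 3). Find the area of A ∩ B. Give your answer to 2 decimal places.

5.75

The intersection is the polygon with vertices (7,6), (2.5,3), (2,3), (2,5).
By the shoelace formula its area is 5.75.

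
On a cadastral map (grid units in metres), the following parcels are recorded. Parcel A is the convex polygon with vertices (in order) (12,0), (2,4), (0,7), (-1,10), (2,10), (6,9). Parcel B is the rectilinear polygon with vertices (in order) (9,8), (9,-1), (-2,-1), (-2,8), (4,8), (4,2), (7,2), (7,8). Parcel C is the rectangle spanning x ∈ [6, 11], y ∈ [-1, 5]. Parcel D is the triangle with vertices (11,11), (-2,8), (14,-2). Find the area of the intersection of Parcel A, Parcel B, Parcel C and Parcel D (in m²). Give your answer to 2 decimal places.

6.40

The intersection is the polygon with vertices (8.667,5), (9,4.5), (9,1.2), (8.667,1.333), (7,2.375), (7,5).
By the shoelace formula its area is 6.40.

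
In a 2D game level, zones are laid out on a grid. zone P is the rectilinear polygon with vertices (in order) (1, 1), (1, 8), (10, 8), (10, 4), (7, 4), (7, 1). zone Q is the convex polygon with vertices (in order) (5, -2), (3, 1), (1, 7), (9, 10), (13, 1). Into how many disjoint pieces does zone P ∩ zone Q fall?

zone P ∩ zone Q is a single connected region.

1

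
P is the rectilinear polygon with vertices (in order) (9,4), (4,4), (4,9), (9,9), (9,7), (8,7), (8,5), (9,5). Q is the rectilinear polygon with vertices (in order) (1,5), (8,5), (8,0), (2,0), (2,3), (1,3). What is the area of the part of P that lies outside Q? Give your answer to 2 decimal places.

19.00

|P| = 23, |P∩Q| = 4.
|P ∖ Q| = |P| − |P∩Q| = 23 − 4 = 19.00.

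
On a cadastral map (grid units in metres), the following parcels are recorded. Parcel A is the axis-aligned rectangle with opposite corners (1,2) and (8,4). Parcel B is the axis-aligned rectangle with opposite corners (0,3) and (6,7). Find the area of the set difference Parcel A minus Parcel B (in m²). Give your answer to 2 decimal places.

|Parcel A∩Parcel B|: x∈[1,6], y∈[3,4] → 5·1 = 5.
|Parcel A| = 14.
|Parcel A ∖ Parcel B| = |Parcel A| − |Parcel A∩Parcel B| = 14 − 5 = 9.00.

9.00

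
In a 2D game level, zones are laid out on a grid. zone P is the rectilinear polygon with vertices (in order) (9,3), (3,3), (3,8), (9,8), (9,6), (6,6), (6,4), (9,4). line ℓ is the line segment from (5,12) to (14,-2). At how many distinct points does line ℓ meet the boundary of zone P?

2

The segment meets the boundary at (8.857,6), (7.571,8).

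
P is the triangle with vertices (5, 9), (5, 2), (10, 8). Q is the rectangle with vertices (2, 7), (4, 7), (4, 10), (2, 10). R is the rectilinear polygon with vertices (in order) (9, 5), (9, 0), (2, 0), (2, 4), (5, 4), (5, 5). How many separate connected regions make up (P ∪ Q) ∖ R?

(P ∪ Q) ∖ R splits into 2 disjoint pieces (area 13.75, area 6).

2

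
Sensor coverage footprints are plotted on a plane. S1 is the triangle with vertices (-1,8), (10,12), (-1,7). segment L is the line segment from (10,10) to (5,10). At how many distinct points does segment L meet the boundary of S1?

1

The segment meets the boundary at (5.6,10).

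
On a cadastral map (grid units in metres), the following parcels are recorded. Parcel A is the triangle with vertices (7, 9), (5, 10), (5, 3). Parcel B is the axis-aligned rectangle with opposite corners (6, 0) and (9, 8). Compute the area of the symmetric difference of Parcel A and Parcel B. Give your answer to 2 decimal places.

29.67

|Parcel A| = 7, |Parcel B| = 24, |Parcel A∩Parcel B| = 0.6667.
|Parcel A △ Parcel B| = |Parcel A| + |Parcel B| − 2·|Parcel A∩Parcel B| = 7 + 24 − 1.3333 = 29.67.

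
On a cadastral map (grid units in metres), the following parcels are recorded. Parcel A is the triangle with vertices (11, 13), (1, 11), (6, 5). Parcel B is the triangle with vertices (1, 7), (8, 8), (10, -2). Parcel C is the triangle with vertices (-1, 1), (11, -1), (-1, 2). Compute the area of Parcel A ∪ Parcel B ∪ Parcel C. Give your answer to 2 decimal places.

71.53

By inclusion–exclusion:
Individual areas: |Parcel A| = 35, |Parcel B| = 36, |Parcel C| = 6.
|Parcel A∩Parcel B| = 5.2712.
|Parcel A∩Parcel C| = 0.
|Parcel B∩Parcel C| = 0.2013.
|Parcel A∩Parcel B∩Parcel C| = 0.
|Parcel A ∪ Parcel B ∪ Parcel C| = 77 − 5.4725 + 0 = 71.53.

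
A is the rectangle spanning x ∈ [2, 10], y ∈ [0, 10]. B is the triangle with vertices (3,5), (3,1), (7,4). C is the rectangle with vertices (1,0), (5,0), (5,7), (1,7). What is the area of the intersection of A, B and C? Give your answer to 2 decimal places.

6.00

The intersection is the polygon with vertices (3,1), (3,5), (5,4.5), (5,2.5).
By the shoelace formula its area is 6.00.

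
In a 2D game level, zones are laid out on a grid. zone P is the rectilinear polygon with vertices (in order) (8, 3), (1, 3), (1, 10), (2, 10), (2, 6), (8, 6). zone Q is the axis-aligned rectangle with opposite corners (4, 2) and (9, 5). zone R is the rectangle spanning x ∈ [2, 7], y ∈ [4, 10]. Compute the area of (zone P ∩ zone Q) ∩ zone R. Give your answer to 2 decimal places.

The region (zone P ∩ zone Q) ∩ zone R is the polygon with vertices (4,5), (7,5), (7,4), (4,4).
By the shoelace formula its area is 3.00.

3.00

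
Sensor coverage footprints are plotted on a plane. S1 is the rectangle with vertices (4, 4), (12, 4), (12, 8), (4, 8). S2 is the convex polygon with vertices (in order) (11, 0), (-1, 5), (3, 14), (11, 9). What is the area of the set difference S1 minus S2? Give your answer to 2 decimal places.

|S1| = 32, |S1∩S2| = 28.
|S1 ∖ S2| = |S1| − |S1∩S2| = 32 − 28 = 4.00.

4.00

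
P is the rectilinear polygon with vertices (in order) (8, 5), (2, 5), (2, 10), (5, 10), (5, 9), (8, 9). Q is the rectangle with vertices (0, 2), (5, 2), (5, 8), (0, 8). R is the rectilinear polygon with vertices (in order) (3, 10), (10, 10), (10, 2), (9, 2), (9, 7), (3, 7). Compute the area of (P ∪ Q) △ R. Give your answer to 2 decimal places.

50.00

|P ∪ Q| = 48.
|(P ∪ Q) ∩ R| = 12.
|(P ∪ Q) △ R| = 48 + 26 − 24 = 50.00.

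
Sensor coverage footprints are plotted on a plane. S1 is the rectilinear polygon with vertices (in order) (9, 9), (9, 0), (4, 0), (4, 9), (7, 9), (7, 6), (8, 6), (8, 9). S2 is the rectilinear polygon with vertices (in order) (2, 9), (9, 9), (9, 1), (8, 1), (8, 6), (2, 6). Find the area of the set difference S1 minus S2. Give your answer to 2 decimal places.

25.00

|S1| = 42, |S1∩S2| = 17.
|S1 ∖ S2| = |S1| − |S1∩S2| = 42 − 17 = 25.00.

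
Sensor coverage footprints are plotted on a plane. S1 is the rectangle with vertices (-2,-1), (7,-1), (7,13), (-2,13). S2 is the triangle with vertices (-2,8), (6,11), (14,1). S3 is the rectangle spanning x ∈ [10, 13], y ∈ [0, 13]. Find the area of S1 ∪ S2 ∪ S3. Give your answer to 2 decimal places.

By inclusion–exclusion:
Individual areas: |S1| = 126, |S2| = 52, |S3| = 39.
|S1∩S2| = 32.0938.
|S1∩S3| = 0 (no overlap).
|S2∩S3| = 6.0938.
|S1∩S2∩S3| = 0.
|S1 ∪ S2 ∪ S3| = 217 − 38.1875 + 0 = 178.81.

178.81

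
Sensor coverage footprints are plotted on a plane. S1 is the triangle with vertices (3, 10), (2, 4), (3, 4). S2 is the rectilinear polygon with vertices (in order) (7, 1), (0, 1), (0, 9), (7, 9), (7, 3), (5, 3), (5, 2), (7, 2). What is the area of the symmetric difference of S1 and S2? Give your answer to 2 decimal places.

|S1| = 3, |S2| = 54, |S1∩S2| = 2.9167.
|S1 △ S2| = |S1| + |S2| − 2·|S1∩S2| = 3 + 54 − 5.8333 = 51.17.

51.17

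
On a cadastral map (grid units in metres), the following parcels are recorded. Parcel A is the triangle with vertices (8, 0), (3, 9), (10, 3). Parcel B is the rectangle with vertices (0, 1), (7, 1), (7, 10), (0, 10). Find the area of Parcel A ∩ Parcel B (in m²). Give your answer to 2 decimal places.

The intersection is the polygon with vertices (3,9), (7,5.571), (7,1.8).
By the shoelace formula its area is 7.54.

7.54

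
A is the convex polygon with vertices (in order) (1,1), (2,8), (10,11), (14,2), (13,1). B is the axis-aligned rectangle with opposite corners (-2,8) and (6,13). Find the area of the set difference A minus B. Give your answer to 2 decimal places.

90.00

|A| = 93, |A∩B| = 3.
|A ∖ B| = |A| − |A∩B| = 93 − 3 = 90.00.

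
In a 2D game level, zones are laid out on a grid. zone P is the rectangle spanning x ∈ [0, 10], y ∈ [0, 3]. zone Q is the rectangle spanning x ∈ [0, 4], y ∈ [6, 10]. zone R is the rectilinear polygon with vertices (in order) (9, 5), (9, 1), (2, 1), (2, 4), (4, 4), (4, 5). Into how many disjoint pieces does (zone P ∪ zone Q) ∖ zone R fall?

2

(zone P ∪ zone Q) ∖ zone R splits into 2 disjoint pieces (area 16, area 16).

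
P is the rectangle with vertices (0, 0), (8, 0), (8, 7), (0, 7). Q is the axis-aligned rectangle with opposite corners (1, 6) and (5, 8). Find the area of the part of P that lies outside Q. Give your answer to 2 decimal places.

|P∩Q|: x∈[1,5], y∈[6,7] → 4·1 = 4.
|P| = 56.
|P ∖ Q| = |P| − |P∩Q| = 56 − 4 = 52.00.

52.00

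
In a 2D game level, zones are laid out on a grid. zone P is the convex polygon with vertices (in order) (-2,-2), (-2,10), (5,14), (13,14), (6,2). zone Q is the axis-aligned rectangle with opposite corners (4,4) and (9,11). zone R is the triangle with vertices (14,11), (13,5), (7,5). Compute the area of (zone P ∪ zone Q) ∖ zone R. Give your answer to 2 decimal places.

|zone P ∪ zone Q| = 142.881.
|(zone P ∪ zone Q) ∩ zone R| = 1.7143.
|(zone P ∪ zone Q) ∖ zone R| = 142.881 − 1.7143 = 141.17.

141.17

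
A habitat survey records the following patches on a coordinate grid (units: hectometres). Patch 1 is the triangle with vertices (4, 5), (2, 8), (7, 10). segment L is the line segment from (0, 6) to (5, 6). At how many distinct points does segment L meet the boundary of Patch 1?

The segment meets the boundary at (4.6,6), (3.333,6).

2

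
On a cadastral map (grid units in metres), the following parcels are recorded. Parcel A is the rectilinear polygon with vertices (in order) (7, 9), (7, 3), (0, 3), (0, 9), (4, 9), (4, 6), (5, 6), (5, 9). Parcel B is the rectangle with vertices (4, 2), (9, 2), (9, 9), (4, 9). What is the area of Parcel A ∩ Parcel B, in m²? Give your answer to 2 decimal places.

15.00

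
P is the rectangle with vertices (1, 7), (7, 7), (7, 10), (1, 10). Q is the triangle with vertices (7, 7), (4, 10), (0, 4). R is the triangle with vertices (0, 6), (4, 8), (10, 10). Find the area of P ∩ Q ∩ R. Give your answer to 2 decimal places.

The intersection is the polygon with vertices (5.714,8.286), (2.5,7), (2,7), (4,8), (5.5,8.5).
By the shoelace formula its area is 1.11.

1.11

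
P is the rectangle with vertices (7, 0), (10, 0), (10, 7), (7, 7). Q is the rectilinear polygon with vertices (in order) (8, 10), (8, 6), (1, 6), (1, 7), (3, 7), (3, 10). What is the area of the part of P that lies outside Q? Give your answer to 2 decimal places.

20.00

|P| = 21, |P∩Q| = 1.
|P ∖ Q| = |P| − |P∩Q| = 21 − 1 = 20.00.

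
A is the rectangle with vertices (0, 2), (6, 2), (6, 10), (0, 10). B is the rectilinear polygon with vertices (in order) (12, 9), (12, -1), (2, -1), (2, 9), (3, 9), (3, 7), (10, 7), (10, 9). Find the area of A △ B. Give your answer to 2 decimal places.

|A| = 48, |B| = 86, |A∩B| = 22.
|A △ B| = |A| + |B| − 2·|A∩B| = 48 + 86 − 44 = 90.00.

90.00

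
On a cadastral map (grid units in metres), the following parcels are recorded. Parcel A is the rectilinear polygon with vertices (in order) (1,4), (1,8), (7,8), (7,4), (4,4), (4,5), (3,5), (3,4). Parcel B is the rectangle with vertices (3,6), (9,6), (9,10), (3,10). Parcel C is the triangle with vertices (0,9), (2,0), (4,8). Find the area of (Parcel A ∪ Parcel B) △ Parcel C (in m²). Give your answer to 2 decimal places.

|Parcel A ∪ Parcel B| = 39.
|(Parcel A ∪ Parcel B) ∩ Parcel C| = 9.9722.
|(Parcel A ∪ Parcel B) △ Parcel C| = 39 + 17 − 19.9444 = 36.06.

36.06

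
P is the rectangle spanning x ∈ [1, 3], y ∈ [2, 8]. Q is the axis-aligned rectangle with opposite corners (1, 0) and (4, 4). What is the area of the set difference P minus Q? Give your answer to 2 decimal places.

8.00

|P∩Q|: x∈[1,3], y∈[2,4] → 2·2 = 4.
|P| = 12.
|P ∖ Q| = |P| − |P∩Q| = 12 − 4 = 8.00.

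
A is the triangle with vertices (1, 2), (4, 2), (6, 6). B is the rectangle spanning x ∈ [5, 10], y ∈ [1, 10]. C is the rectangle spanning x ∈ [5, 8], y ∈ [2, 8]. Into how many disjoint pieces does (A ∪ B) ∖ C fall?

(A ∪ B) ∖ C splits into 2 disjoint pieces (area 5.4, area 27).

2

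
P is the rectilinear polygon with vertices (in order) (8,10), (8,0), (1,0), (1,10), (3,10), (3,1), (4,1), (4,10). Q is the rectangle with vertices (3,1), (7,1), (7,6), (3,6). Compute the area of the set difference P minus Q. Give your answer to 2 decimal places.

46.00

|P| = 61, |P∩Q| = 15.
|P ∖ Q| = |P| − |P∩Q| = 61 − 15 = 46.00.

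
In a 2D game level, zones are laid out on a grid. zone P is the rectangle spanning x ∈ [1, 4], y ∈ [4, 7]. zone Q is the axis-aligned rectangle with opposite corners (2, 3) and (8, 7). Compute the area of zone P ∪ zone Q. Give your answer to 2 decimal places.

By inclusion–exclusion:
Individual areas: |zone P| = 9, |zone Q| = 24.
|zone P∩zone Q|: x∈[2,4], y∈[4,7] → 2·3 = 6.
|zone P ∪ zone Q| = 33 − 6 = 27.00.

27.00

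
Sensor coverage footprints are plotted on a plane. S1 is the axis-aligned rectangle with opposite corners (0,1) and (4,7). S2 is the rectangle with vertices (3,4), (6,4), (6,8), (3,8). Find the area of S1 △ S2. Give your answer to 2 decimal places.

30.00

|S1∩S2|: x∈[3,4], y∈[4,7] → 1·3 = 3.
|S1 △ S2| = |S1| + |S2| − 2·|S1∩S2| = 24 + 12 − 6 = 30.00.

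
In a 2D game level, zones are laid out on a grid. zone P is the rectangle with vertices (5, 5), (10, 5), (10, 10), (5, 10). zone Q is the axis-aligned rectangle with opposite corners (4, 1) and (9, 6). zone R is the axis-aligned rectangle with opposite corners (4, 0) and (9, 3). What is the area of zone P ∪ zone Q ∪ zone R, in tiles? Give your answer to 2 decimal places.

51.00

By inclusion–exclusion:
Individual areas: |zone P| = 25, |zone Q| = 25, |zone R| = 15.
|zone P∩zone Q|: x∈[5,9], y∈[5,6] → 4·1 = 4.
|zone P∩zone R| = 0 (no overlap).
|zone Q∩zone R|: x∈[4,9], y∈[1,3] → 5·2 = 10.
|zone P∩zone Q∩zone R| = 0.
|zone P ∪ zone Q ∪ zone R| = 65 − 14 + 0 = 51.00.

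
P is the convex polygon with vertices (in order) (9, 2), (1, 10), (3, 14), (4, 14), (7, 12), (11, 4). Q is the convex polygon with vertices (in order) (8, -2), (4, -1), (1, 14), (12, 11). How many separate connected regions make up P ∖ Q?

3

P ∖ Q splits into 3 disjoint pieces (area 0.8571, area 1.5969, area 1.7857).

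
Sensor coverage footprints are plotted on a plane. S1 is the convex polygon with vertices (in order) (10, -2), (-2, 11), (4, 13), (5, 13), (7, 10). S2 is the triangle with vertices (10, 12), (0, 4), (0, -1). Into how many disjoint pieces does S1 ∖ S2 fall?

S1 ∖ S2 splits into 2 disjoint pieces (area 22.6283, area 34.3813).

2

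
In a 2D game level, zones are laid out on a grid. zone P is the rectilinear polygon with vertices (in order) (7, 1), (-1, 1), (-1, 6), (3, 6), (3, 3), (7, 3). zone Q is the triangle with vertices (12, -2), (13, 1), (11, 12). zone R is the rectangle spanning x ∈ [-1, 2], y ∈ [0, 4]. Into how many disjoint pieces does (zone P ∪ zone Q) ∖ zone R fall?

(zone P ∪ zone Q) ∖ zone R splits into 2 disjoint pieces (area 19, area 8.5).

2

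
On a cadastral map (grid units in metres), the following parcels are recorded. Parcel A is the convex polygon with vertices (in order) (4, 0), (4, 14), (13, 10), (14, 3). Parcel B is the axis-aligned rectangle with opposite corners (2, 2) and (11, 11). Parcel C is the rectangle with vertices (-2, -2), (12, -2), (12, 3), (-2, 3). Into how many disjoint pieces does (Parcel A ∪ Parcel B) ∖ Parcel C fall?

(Parcel A ∪ Parcel B) ∖ Parcel C is a single connected region.

1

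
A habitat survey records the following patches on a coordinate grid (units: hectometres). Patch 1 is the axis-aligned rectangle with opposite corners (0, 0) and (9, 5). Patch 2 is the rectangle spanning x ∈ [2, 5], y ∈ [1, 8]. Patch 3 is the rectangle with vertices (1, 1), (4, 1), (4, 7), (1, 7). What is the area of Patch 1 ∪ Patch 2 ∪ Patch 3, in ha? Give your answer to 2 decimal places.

56.00

By inclusion–exclusion:
Individual areas: |Patch 1| = 45, |Patch 2| = 21, |Patch 3| = 18.
|Patch 1∩Patch 2|: x∈[2,5], y∈[1,5] → 3·4 = 12.
|Patch 1∩Patch 3|: x∈[1,4], y∈[1,5] → 3·4 = 12.
|Patch 2∩Patch 3|: x∈[2,4], y∈[1,7] → 2·6 = 12.
|Patch 1∩Patch 2∩Patch 3| = 8.
|Patch 1 ∪ Patch 2 ∪ Patch 3| = 84 − 36 + 8 = 56.00.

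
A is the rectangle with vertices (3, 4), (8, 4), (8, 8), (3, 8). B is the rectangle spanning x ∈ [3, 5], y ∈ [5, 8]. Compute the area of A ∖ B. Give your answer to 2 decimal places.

|A∩B|: x∈[3,5], y∈[5,8] → 2·3 = 6.
|A| = 20.
|A ∖ B| = |A| − |A∩B| = 20 − 6 = 14.00.

14.00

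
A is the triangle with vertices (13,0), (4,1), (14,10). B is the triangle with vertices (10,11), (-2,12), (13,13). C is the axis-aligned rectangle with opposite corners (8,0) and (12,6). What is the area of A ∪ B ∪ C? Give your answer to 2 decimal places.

By inclusion–exclusion:
Individual areas: |A| = 45.5, |B| = 13.5, |C| = 24.
|A∩B| = 0.
|A∩C| = 21.5778.
|B∩C| = 0.
|A∩B∩C| = 0.
|A ∪ B ∪ C| = 83 − 21.5778 + 0 = 61.42.

61.42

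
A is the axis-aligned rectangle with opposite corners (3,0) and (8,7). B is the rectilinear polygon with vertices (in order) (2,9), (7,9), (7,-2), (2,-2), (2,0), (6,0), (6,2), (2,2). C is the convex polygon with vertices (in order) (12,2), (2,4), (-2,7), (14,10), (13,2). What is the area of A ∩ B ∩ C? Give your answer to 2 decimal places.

The intersection is the polygon with vertices (7,7), (7,3), (3,3.8), (3,7).
By the shoelace formula its area is 14.40.

14.40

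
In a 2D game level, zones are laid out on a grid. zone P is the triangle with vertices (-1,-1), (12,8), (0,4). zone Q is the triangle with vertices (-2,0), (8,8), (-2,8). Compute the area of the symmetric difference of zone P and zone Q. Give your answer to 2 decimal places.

|zone P| = 28, |zone Q| = 40, |zone P∩zone Q| = 6.8571.
|zone P △ zone Q| = |zone P| + |zone Q| − 2·|zone P∩zone Q| = 28 + 40 − 13.7143 = 54.29.

54.29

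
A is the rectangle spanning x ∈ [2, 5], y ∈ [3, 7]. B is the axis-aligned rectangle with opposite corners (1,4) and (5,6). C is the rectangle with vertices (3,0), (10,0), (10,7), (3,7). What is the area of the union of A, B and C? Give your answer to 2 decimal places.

By inclusion–exclusion:
Individual areas: |A| = 12, |B| = 8, |C| = 49.
|A∩B|: x∈[2,5], y∈[4,6] → 3·2 = 6.
|A∩C|: x∈[3,5], y∈[3,7] → 2·4 = 8.
|B∩C|: x∈[3,5], y∈[4,6] → 2·2 = 4.
|A∩B∩C| = 4.
|A ∪ B ∪ C| = 69 − 18 + 4 = 55.00.

55.00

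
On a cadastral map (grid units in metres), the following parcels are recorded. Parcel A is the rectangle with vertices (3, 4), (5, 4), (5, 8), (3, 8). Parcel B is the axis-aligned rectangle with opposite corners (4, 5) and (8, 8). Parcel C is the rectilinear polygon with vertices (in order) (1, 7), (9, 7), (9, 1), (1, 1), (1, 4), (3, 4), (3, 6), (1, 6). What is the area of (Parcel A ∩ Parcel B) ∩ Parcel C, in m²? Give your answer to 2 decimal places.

2.00

The region (Parcel A ∩ Parcel B) ∩ Parcel C is the polygon with vertices (4,5), (4,7), (5,7), (5,5).
By the shoelace formula its area is 2.00.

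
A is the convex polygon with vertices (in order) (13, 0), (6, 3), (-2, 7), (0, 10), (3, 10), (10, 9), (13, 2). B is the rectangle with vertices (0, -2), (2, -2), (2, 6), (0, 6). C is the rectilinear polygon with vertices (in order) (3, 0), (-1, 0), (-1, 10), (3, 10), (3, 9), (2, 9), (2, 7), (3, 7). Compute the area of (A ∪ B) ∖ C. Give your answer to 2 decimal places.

|A ∪ B| = 94.5.
|(A ∪ B) ∩ C| = 26.25.
|(A ∪ B) ∖ C| = 94.5 − 26.25 = 68.25.

68.25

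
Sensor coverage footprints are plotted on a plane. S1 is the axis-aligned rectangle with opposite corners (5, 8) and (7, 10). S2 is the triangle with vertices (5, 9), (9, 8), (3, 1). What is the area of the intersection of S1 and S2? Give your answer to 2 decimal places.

1.50

The intersection is the polygon with vertices (7,8), (5,8), (5,9), (7,8.5).
By the shoelace formula its area is 1.50.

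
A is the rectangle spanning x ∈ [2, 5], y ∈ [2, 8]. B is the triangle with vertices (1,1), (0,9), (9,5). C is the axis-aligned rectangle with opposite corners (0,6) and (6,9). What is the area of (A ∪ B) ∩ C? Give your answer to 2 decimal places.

The region (A ∪ B) ∩ C is the polygon with vertices (0,9), (2.25,8), (5,8), (5,6.778), (6,6.333), (6,6), (0.375,6).
By the shoelace formula its area is 11.12.

11.12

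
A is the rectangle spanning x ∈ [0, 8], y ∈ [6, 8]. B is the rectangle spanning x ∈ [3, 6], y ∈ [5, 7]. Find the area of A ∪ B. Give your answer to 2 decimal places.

By inclusion–exclusion:
Individual areas: |A| = 16, |B| = 6.
|A∩B|: x∈[3,6], y∈[6,7] → 3·1 = 3.
|A ∪ B| = 22 − 3 = 19.00.

19.00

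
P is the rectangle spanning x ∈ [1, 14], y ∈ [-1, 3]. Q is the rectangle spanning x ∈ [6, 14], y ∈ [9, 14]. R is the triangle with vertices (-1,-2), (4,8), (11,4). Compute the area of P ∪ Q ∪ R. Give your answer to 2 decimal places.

121.25

By inclusion–exclusion:
Individual areas: |P| = 52, |Q| = 40, |R| = 45.
|P∩Q| = 0 (no overlap).
|P∩R| = 15.75.
|Q∩R| = 0.
|P∩Q∩R| = 0.
|P ∪ Q ∪ R| = 137 − 15.75 + 0 = 121.25.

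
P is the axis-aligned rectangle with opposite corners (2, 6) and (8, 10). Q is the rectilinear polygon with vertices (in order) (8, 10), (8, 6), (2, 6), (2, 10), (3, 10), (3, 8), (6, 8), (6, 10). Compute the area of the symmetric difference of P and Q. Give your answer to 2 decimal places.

|P| = 24, |Q| = 18, |P∩Q| = 18.
|P △ Q| = |P| + |Q| − 2·|P∩Q| = 24 + 18 − 36 = 6.00.

6.00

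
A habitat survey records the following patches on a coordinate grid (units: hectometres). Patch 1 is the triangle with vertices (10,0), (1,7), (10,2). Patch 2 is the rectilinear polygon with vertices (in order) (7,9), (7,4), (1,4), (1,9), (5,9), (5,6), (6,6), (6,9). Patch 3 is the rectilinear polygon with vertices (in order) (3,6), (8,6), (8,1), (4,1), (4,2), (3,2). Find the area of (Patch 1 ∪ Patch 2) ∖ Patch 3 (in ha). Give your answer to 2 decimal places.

22.56

|Patch 1 ∪ Patch 2| = 33.6857.
|(Patch 1 ∪ Patch 2) ∩ Patch 3| = 11.1302.
|(Patch 1 ∪ Patch 2) ∖ Patch 3| = 33.6857 − 11.1302 = 22.56.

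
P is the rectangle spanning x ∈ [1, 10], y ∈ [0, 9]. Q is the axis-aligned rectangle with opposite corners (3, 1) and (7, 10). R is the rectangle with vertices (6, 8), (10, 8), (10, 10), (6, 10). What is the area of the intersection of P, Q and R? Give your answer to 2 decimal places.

The intersection is the polygon with vertices (7,8), (6,8), (6,9), (7,9).
By the shoelace formula its area is 1.00.

1.00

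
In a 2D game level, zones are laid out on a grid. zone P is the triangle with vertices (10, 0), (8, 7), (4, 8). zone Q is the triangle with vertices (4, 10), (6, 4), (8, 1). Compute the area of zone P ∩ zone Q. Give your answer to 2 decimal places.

0.71

The intersection is the polygon with vertices (5,7.75), (6.182,5.091), (5.2,6.4), (4.727,7.818).
By the shoelace formula its area is 0.71.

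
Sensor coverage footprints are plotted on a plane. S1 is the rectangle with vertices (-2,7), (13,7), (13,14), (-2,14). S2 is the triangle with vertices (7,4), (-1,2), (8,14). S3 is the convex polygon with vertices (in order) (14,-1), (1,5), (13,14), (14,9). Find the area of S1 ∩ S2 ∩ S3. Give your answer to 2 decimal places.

5.35

The intersection is the polygon with vertices (7.3,7), (3.667,7), (7.595,9.946).
By the shoelace formula its area is 5.35.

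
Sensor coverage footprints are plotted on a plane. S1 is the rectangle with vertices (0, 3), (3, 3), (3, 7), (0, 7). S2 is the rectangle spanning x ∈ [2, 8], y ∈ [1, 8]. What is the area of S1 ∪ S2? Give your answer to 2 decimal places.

By inclusion–exclusion:
Individual areas: |S1| = 12, |S2| = 42.
|S1∩S2|: x∈[2,3], y∈[3,7] → 1·4 = 4.
|S1 ∪ S2| = 54 − 4 = 50.00.

50.00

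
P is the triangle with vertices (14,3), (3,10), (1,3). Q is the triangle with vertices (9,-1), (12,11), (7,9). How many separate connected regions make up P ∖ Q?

2

P ∖ Q splits into 2 disjoint pieces (area 4.3922, area 33.2354).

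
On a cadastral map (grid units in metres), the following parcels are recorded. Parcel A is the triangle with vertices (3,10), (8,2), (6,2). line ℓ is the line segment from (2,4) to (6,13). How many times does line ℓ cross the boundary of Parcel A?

The segment meets the boundary at (3.974,8.442), (3.763,7.966).

2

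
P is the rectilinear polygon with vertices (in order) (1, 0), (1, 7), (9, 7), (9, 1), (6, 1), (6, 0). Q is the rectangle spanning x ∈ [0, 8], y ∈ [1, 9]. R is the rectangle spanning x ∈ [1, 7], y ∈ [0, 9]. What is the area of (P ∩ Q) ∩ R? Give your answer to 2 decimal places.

36.00

The region (P ∩ Q) ∩ R is the polygon with vertices (7,7), (7,1), (6,1), (1,1), (1,7).
By the shoelace formula its area is 36.00.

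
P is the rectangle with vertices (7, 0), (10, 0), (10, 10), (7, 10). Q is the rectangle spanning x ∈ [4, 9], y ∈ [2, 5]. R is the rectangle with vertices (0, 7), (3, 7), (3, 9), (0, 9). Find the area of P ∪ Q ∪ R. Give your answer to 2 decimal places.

By inclusion–exclusion:
Individual areas: |P| = 30, |Q| = 15, |R| = 6.
|P∩Q|: x∈[7,9], y∈[2,5] → 2·3 = 6.
|P∩R| = 0 (no overlap).
|Q∩R| = 0 (no overlap).
|P∩Q∩R| = 0.
|P ∪ Q ∪ R| = 51 − 6 + 0 = 45.00.

45.00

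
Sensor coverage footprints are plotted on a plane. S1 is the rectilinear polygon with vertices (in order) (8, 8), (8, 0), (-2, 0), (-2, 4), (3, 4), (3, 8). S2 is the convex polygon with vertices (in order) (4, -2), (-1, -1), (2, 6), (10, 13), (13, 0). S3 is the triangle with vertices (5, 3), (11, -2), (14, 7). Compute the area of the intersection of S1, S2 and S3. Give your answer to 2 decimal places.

5.75

The intersection is the polygon with vertices (8,0.5), (5,3), (8,4.333).
By the shoelace formula its area is 5.75.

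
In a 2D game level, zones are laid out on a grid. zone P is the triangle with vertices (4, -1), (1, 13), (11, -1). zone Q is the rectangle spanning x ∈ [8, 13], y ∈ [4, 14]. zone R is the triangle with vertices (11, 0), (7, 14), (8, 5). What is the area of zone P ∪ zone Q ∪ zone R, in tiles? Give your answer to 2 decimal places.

By inclusion–exclusion:
Individual areas: |zone P| = 49, |zone Q| = 50, |zone R| = 11.
|zone P∩zone Q| = 0.
|zone P∩zone R| = 0.
|zone Q∩zone R| = 5.7357.
|zone P∩zone Q∩zone R| = 0.
|zone P ∪ zone Q ∪ zone R| = 110 − 5.7357 + 0 = 104.26.

104.26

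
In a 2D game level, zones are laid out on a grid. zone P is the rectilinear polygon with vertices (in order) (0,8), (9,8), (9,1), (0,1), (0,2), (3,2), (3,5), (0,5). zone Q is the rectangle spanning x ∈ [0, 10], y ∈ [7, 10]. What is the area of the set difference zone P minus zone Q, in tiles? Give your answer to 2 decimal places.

45.00

|zone P| = 54, |zone P∩zone Q| = 9.
|zone P ∖ zone Q| = |zone P| − |zone P∩zone Q| = 54 − 9 = 45.00.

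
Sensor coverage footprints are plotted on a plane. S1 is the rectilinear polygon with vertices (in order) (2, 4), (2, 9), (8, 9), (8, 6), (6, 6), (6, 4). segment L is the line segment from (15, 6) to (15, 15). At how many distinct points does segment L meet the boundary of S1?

The segment lies entirely outside S1 and never meets its boundary.

0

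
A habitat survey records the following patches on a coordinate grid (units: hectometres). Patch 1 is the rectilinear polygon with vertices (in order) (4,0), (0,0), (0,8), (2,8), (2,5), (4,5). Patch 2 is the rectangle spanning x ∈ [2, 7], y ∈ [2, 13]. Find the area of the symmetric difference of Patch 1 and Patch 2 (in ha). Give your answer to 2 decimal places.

|Patch 1| = 26, |Patch 2| = 55, |Patch 1∩Patch 2| = 6.
|Patch 1 △ Patch 2| = |Patch 1| + |Patch 2| − 2·|Patch 1∩Patch 2| = 26 + 55 − 12 = 69.00.

69.00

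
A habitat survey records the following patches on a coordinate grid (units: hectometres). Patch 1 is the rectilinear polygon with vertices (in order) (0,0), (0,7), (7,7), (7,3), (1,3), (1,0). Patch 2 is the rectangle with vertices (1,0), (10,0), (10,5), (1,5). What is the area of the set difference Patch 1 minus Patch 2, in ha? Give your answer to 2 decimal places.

19.00

|Patch 1| = 31, |Patch 1∩Patch 2| = 12.
|Patch 1 ∖ Patch 2| = |Patch 1| − |Patch 1∩Patch 2| = 31 − 12 = 19.00.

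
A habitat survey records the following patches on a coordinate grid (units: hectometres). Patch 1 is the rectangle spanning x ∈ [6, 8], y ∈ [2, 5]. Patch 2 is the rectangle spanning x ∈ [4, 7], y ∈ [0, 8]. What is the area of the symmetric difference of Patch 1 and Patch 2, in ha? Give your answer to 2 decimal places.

|Patch 1∩Patch 2|: x∈[6,7], y∈[2,5] → 1·3 = 3.
|Patch 1 △ Patch 2| = |Patch 1| + |Patch 2| − 2·|Patch 1∩Patch 2| = 6 + 24 − 6 = 24.00.

24.00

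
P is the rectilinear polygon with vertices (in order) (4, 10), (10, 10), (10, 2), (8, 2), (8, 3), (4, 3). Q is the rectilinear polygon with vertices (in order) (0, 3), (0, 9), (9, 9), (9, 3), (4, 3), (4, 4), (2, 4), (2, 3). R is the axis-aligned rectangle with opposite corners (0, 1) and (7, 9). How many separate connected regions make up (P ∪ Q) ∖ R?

1

(P ∪ Q) ∖ R is a single connected region.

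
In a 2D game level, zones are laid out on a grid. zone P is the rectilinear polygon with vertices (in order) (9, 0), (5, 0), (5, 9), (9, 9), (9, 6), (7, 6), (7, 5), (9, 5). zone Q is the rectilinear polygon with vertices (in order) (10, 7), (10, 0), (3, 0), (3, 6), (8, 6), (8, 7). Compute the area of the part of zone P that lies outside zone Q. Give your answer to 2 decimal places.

|zone P| = 34, |zone P∩zone Q| = 23.
|zone P ∖ zone Q| = |zone P| − |zone P∩zone Q| = 34 − 23 = 11.00.

11.00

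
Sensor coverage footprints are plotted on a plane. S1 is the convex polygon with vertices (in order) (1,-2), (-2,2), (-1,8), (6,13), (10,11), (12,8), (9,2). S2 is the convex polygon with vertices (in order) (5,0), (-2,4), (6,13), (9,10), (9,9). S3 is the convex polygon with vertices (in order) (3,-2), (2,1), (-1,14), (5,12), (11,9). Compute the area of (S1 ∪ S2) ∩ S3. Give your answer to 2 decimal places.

The region (S1 ∪ S2) ∩ S3 is the polygon with vertices (4.727,12.091), (5,12), (11,9), (4.143,-0.429), (2.714,-1.143), (2,1), (0.189,8.849).
By the shoelace formula its area is 76.67.

76.67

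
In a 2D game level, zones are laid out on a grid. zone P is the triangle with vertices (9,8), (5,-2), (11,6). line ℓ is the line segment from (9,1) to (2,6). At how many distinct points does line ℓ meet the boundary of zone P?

The segment meets the boundary at (6.822,2.556), (7.86,1.814).

2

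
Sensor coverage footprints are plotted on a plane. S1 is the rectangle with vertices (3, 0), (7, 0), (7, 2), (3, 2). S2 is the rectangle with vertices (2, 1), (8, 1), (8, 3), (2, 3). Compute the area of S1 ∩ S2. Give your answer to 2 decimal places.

|S1∩S2|: x∈[3,7], y∈[1,2] → 4·1 = 4.

4.00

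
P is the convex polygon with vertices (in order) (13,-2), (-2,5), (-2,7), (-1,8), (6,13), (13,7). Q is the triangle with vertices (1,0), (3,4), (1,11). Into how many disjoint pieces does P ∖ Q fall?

P ∖ Q splits into 2 disjoint pieces (area 108.3914, area 12.0286).

2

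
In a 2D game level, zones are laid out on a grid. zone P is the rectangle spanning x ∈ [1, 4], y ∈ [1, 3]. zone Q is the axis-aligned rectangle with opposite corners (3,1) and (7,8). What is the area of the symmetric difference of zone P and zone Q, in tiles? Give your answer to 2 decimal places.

|zone P∩zone Q|: x∈[3,4], y∈[1,3] → 1·2 = 2.
|zone P △ zone Q| = |zone P| + |zone Q| − 2·|zone P∩zone Q| = 6 + 28 − 4 = 30.00.

30.00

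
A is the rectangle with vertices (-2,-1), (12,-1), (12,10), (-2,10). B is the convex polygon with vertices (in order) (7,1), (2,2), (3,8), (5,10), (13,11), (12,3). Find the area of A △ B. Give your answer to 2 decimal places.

|A| = 154, |B| = 82.5, |A∩B| = 75.5.
|A △ B| = |A| + |B| − 2·|A∩B| = 154 + 82.5 − 151 = 85.50.

85.50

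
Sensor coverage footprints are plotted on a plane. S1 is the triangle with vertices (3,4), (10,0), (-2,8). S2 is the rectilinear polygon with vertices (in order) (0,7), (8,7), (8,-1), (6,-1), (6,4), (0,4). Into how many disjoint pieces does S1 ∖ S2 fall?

S1 ∖ S2 splits into 3 disjoint pieces (area 1.2381, area 0.1905, area 0.2667).

3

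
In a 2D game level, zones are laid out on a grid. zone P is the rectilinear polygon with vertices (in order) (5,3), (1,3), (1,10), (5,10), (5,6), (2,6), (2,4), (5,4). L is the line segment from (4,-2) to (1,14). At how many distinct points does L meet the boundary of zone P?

4

The segment meets the boundary at (2.875,4), (3.062,3), (1.75,10), (2.5,6).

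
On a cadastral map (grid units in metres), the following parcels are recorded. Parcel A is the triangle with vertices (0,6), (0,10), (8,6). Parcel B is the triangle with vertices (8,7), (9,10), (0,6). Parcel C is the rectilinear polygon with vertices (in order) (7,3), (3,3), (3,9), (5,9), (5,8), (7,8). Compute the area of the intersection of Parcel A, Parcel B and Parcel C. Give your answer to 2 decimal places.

The intersection is the polygon with vertices (3,6.375), (3,7.333), (4.235,7.882), (6.4,6.8).
By the shoelace formula its area is 2.89.

2.89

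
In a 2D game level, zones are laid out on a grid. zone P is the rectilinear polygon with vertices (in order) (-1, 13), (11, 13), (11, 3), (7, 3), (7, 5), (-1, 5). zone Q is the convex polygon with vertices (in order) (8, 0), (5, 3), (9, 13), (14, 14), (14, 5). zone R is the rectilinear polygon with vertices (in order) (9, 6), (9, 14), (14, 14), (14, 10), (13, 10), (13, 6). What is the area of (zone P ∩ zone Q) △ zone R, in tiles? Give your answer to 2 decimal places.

44.80

|zone P ∩ zone Q| = 36.8.
|(zone P ∩ zone Q) ∩ zone R| = 14.
|(zone P ∩ zone Q) △ zone R| = 36.8 + 36 − 28 = 44.80.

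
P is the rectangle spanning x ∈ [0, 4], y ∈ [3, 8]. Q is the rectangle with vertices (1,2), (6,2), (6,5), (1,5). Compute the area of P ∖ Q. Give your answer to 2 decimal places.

|P∩Q|: x∈[1,4], y∈[3,5] → 3·2 = 6.
|P| = 20.
|P ∖ Q| = |P| − |P∩Q| = 20 − 6 = 14.00.

14.00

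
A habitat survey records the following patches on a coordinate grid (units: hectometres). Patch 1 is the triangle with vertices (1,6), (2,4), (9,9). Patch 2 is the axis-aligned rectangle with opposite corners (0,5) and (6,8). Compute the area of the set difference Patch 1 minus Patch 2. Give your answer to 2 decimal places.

2.48

|Patch 1| = 9.5, |Patch 1∩Patch 2| = 7.0232.
|Patch 1 ∖ Patch 2| = |Patch 1| − |Patch 1∩Patch 2| = 9.5 − 7.0232 = 2.48.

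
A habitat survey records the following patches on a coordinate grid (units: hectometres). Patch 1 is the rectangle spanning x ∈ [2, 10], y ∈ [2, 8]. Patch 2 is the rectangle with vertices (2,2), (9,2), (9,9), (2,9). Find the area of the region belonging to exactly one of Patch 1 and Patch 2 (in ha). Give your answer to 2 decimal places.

|Patch 1∩Patch 2|: x∈[2,9], y∈[2,8] → 7·6 = 42.
|Patch 1 △ Patch 2| = |Patch 1| + |Patch 2| − 2·|Patch 1∩Patch 2| = 48 + 49 − 84 = 13.00.

13.00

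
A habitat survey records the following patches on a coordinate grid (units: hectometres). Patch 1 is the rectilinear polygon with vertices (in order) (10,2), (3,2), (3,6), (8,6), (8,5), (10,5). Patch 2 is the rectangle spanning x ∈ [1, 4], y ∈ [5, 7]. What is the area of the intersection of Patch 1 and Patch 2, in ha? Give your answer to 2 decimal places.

The intersection is the polygon with vertices (3,6), (4,6), (4,5), (3,5).
By the shoelace formula its area is 1.00.

1.00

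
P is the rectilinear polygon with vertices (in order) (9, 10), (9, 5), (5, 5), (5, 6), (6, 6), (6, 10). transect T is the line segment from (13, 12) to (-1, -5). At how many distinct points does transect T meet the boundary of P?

2

The segment meets the boundary at (7.235,5), (9,7.143).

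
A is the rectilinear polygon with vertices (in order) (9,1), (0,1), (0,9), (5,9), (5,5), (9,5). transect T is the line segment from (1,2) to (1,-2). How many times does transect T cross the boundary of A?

1

The segment meets the boundary at (1,1).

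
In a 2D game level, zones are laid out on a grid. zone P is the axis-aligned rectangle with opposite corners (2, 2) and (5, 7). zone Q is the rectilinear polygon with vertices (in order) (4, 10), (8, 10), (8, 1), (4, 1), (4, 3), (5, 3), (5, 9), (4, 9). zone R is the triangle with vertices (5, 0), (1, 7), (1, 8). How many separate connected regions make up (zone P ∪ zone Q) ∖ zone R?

(zone P ∪ zone Q) ∖ zone R splits into 3 disjoint pieces (area 3.0179, area 39.75, area 0.1607).

3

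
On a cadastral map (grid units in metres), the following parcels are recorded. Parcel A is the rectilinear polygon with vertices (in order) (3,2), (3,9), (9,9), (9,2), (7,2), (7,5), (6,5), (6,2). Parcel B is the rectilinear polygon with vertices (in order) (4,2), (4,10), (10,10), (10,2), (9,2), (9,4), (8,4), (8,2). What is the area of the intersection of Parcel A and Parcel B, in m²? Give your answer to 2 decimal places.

30.00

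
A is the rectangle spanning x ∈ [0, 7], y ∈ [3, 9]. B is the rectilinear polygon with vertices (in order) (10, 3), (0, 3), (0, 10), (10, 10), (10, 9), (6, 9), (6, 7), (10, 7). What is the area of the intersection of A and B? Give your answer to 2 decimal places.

40.00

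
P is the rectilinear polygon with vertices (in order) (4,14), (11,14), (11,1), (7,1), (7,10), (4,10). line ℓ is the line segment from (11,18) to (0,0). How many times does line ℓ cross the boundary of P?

The segment meets the boundary at (6.111,10), (8.556,14).

2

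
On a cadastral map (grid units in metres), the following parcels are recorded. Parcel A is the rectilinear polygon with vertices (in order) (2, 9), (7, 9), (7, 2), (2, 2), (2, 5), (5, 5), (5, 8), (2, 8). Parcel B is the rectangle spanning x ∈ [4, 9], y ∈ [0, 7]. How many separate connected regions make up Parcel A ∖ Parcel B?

Parcel A ∖ Parcel B splits into 2 disjoint pieces (area 7, area 6).

2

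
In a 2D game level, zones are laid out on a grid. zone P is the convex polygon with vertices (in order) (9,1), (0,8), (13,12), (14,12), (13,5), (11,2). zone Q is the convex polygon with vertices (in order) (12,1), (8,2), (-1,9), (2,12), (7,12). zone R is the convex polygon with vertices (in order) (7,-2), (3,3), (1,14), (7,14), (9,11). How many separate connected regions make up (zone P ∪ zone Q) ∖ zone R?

2

(zone P ∪ zone Q) ∖ zone R splits into 2 disjoint pieces (area 7.9268, area 47.0598).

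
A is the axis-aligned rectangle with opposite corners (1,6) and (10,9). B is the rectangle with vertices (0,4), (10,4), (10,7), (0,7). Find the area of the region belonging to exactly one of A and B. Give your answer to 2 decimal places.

39.00

|A∩B|: x∈[1,10], y∈[6,7] → 9·1 = 9.
|A △ B| = |A| + |B| − 2·|A∩B| = 27 + 30 − 18 = 39.00.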